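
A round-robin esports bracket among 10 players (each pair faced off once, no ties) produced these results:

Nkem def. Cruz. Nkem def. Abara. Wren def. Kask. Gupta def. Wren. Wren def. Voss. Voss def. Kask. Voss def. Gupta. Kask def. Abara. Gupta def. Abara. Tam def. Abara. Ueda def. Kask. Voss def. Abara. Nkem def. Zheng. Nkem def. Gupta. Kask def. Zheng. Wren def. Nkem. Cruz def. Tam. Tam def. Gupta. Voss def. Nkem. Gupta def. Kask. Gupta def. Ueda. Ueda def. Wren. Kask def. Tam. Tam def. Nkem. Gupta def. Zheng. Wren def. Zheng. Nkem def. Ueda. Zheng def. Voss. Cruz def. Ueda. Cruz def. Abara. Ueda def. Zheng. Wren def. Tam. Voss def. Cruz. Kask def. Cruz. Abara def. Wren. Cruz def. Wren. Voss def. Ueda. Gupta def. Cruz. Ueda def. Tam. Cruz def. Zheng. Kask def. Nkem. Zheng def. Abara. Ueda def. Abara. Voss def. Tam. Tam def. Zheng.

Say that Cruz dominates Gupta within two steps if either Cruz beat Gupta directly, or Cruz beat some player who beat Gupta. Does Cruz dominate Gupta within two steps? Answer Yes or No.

Cruz did not beat Gupta directly.
Cruz beat Abara, Wren, Tam, Ueda, Zheng. Of those, Tam beat Gupta.

Yes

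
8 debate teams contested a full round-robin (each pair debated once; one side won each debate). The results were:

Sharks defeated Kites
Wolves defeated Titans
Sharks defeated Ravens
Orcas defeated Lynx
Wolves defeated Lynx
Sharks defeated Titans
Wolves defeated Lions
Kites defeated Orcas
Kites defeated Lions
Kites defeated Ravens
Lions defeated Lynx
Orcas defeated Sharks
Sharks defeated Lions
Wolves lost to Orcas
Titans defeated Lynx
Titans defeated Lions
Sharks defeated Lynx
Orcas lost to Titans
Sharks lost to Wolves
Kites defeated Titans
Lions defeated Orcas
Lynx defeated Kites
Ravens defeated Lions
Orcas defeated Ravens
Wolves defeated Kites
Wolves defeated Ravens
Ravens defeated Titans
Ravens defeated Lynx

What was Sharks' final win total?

Sharks' results: beat Lynx, Titans, Lions, Ravens, Kites; lost to Wolves, Orcas.
That is 5 wins.

5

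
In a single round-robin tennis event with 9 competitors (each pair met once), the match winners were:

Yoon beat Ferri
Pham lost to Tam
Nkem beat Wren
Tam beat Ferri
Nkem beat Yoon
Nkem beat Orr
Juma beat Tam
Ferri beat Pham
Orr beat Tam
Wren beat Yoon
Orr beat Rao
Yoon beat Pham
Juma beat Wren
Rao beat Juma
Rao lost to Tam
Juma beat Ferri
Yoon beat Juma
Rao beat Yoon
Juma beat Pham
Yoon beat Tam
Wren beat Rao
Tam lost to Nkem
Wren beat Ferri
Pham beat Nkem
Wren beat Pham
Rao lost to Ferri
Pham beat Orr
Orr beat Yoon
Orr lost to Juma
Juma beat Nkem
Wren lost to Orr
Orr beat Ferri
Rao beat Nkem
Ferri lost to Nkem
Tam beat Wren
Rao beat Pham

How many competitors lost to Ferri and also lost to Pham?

0

Ferri beat: Pham, Rao.
Pham beat: Nkem, Orr.
No one was beaten by both.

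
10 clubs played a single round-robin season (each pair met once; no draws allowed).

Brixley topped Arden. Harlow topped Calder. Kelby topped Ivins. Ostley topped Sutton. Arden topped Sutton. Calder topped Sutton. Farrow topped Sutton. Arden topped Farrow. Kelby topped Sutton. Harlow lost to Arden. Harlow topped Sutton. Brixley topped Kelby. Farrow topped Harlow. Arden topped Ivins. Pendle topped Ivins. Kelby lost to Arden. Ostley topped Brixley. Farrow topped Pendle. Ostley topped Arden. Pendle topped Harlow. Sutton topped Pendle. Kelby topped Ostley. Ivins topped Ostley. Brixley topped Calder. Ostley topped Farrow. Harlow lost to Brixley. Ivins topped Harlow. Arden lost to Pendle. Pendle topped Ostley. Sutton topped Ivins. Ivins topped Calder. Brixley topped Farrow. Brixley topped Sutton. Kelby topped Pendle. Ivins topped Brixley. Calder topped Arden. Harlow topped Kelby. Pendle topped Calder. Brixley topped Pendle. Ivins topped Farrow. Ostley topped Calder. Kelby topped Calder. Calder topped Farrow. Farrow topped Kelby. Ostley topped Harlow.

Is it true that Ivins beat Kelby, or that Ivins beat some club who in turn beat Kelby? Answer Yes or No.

Yes

Ivins did not beat Kelby directly.
Ivins beat Calder, Ostley, Brixley, Harlow, Farrow. Of those, Brixley beat Kelby.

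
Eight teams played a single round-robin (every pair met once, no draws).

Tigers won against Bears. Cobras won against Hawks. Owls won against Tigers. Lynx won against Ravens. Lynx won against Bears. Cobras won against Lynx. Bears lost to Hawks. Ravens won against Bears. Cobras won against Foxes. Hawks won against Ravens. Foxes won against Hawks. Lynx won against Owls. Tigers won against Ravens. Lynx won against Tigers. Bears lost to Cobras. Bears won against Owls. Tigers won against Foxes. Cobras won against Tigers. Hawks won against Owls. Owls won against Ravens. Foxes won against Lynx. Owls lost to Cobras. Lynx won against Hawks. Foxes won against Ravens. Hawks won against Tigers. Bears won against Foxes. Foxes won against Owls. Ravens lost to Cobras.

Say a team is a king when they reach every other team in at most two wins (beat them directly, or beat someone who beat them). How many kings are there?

Hawks cannot reach Lynx, Cobras in two steps.
Foxes cannot reach Cobras in two steps.
Lynx cannot reach Cobras in two steps.
Tigers cannot reach Cobras in two steps.
Owls cannot reach Hawks, Lynx, Cobras in two steps.
Bears cannot reach Cobras in two steps.
Ravens cannot reach Hawks, Lynx, Tigers, Cobras in two steps.
Cobras reaches everyone (king).
Kings: Cobras — 1.

1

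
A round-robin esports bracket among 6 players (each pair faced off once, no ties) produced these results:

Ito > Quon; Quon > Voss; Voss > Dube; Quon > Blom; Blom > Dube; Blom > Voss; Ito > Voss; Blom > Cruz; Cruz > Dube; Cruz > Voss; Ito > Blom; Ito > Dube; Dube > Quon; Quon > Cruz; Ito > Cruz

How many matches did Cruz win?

Cruz's results: beat Voss, Dube; lost to Ito, Blom, Quon.
That is 2 wins.

2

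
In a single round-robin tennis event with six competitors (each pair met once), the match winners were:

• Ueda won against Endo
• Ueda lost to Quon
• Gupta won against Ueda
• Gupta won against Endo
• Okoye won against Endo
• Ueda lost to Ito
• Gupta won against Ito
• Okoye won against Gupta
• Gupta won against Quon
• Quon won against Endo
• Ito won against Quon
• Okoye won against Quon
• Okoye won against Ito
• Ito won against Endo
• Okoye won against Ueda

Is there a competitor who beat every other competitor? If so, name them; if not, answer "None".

Okoye

Okoye has 5 wins out of 5 opponents — a perfect record.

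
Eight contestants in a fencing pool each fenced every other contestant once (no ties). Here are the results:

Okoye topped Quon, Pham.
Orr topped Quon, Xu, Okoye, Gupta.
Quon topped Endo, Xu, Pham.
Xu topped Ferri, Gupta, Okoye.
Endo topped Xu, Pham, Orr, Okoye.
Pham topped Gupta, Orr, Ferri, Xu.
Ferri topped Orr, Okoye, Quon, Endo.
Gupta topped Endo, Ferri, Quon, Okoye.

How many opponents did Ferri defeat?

Ferri's results: beat Orr, Endo, Quon, Okoye; lost to Xu, Pham, Gupta.
That is 4 wins.

4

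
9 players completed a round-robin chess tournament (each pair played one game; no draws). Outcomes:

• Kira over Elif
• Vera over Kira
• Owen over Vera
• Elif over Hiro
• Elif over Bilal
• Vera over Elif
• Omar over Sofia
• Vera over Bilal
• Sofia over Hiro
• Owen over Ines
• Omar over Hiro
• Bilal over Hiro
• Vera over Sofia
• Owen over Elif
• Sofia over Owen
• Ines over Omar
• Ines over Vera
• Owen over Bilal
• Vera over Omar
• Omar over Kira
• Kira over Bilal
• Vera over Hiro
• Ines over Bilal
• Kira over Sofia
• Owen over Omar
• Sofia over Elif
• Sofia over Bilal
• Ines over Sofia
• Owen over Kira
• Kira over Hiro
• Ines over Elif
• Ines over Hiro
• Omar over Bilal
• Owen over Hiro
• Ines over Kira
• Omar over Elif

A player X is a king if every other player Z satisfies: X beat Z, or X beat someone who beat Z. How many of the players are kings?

3

Omar cannot reach Ines, Vera in two steps.
Hiro cannot reach Omar, Ines, Elif, Sofia, Owen, Bilal, Kira, Vera in two steps.
Ines reaches everyone (king).
Elif cannot reach Omar, Ines, Sofia, Owen, Kira, Vera in two steps.
Sofia reaches everyone (king).
Owen reaches everyone (king).
Bilal cannot reach Omar, Ines, Elif, Sofia, Owen, Kira, Vera in two steps.
Kira cannot reach Omar, Ines, Vera in two steps.
Vera cannot reach Ines in two steps.
Kings: Ines, Sofia, Owen — 3.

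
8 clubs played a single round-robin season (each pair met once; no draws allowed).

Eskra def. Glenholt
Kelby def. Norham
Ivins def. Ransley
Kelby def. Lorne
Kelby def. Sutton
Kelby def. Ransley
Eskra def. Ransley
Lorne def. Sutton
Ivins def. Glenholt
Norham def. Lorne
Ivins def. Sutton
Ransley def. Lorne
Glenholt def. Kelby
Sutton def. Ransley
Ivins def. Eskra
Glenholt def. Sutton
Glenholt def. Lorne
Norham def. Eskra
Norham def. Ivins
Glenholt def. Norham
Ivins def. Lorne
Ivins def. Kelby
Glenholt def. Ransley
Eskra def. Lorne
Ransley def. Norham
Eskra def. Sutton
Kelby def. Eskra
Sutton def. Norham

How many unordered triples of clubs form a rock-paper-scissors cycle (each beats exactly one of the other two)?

Win totals: Norham 3, Eskra 4, Sutton 2, Kelby 5, Lorne 1, Glenholt 5, Ivins 6, Ransley 2.
A club with w wins dominates both others in C(w,2) triples; summing gives 3 + 6 + 1 + 10 + 0 + 10 + 15 + 1 = 46 transitive triples.
Total triples C(8,3) = 56, so cyclic triples = 56 − 46 = 10.

10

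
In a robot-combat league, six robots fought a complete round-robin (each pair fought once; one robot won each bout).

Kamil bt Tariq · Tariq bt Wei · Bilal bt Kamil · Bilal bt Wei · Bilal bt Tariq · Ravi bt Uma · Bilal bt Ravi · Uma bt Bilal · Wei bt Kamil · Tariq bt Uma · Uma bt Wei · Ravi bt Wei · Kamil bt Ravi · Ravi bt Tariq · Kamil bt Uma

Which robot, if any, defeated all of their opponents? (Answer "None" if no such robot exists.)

Highest win total is Bilal with 4 (out of 5 possible).
Bilal lost to Uma, so no robot went undefeated.

None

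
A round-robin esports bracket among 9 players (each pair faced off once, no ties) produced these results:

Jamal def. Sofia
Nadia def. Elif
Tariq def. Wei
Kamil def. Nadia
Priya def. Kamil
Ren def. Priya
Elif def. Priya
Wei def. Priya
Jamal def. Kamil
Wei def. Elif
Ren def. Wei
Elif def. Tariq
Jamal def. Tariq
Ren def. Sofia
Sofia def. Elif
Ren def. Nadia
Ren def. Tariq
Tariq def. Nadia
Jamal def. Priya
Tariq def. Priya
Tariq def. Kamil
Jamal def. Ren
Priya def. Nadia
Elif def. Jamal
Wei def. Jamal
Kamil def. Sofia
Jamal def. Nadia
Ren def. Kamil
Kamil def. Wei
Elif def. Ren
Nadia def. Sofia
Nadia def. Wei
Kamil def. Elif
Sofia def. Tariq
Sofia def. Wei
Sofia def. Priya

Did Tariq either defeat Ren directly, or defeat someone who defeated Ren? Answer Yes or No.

Tariq did not beat Ren directly.
Tariq beat Kamil, Priya, Wei, Nadia, but each of them lost to Ren. No two-step path.

No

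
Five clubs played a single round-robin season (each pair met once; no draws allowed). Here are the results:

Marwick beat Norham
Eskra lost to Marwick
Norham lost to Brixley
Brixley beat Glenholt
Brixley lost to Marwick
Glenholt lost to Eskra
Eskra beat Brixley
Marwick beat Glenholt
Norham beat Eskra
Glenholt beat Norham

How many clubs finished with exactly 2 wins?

2

Win totals: Glenholt 1, Marwick 4, Eskra 2, Brixley 2, Norham 1.
Exactly 2: Eskra, Brixley — 2 clubs.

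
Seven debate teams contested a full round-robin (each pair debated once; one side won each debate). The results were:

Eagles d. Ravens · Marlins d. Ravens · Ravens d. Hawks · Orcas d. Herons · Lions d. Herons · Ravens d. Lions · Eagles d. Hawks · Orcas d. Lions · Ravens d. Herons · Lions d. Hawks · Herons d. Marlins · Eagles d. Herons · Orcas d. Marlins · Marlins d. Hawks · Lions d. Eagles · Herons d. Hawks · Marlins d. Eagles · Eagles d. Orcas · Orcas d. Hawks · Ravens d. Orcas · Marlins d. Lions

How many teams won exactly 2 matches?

Win totals: Hawks 0, Marlins 4, Eagles 4, Lions 3, Herons 2, Ravens 4, Orcas 4.
Exactly 2: Herons — 1 team.

1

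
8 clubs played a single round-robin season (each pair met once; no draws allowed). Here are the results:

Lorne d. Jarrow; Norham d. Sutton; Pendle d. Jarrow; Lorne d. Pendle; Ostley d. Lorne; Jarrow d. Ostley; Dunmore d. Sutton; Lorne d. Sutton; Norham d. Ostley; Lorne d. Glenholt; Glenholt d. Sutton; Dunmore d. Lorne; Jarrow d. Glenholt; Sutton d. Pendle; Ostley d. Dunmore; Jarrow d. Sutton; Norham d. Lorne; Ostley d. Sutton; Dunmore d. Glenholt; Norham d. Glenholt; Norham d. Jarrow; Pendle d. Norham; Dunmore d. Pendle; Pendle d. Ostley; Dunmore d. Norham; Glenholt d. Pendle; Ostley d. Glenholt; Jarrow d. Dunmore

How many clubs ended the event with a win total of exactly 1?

1

Win totals: Lorne 4, Ostley 4, Dunmore 5, Norham 5, Jarrow 4, Glenholt 2, Sutton 1, Pendle 3.
Exactly 1: Sutton — 1 club.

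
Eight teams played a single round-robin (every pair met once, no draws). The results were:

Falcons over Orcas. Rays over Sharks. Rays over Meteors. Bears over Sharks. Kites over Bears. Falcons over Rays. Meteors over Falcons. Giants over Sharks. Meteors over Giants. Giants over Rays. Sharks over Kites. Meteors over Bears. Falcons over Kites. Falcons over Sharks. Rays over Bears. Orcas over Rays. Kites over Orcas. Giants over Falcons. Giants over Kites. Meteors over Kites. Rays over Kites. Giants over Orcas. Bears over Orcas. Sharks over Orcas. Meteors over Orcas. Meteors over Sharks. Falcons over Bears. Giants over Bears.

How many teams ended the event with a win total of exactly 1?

1

Win totals: Kites 2, Meteors 6, Falcons 5, Giants 6, Sharks 2, Orcas 1, Rays 4, Bears 2.
Exactly 1: Orcas — 1 team.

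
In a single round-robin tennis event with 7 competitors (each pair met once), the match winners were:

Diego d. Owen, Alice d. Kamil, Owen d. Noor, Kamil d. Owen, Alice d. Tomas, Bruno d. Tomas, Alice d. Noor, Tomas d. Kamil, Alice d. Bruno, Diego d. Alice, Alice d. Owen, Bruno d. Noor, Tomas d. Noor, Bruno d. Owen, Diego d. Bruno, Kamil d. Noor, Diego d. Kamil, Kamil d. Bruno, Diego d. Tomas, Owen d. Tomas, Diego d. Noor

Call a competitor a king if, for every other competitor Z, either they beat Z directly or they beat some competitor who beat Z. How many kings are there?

Alice cannot reach Diego in two steps.
Bruno cannot reach Alice, Diego in two steps.
Owen cannot reach Alice, Bruno, Diego in two steps.
Noor cannot reach Alice, Bruno, Owen, Diego, Kamil, Tomas in two steps.
Diego reaches everyone (king).
Kamil cannot reach Alice, Diego in two steps.
Tomas cannot reach Alice, Diego in two steps.
Kings: Diego — 1.

1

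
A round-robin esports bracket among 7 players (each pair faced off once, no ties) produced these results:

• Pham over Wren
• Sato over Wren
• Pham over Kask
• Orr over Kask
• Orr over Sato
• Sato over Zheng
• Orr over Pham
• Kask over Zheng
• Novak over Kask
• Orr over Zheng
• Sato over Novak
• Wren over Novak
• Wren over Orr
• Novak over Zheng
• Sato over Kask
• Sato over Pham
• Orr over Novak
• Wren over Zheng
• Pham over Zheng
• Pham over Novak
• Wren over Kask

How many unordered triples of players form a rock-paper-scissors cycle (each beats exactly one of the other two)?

Win totals: Wren 4, Sato 5, Pham 4, Zheng 0, Orr 5, Novak 2, Kask 1.
A player with w wins dominates both others in C(w,2) triples; summing gives 6 + 10 + 6 + 0 + 10 + 1 + 0 = 33 transitive triples.
Total triples C(7,3) = 35, so cyclic triples = 35 − 33 = 2.

2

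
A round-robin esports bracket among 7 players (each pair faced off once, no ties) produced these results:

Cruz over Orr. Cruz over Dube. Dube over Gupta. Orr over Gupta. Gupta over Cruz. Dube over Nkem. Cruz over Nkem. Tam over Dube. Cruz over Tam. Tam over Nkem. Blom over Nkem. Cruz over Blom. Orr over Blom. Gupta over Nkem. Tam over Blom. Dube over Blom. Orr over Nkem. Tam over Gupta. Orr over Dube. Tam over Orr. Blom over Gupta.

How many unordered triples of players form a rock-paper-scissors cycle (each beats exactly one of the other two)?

Win totals: Cruz 5, Orr 4, Tam 5, Nkem 0, Gupta 2, Blom 2, Dube 3.
A player with w wins dominates both others in C(w,2) triples; summing gives 10 + 6 + 10 + 0 + 1 + 1 + 3 = 31 transitive triples.
Total triples C(7,3) = 35, so cyclic triples = 35 − 31 = 4.

4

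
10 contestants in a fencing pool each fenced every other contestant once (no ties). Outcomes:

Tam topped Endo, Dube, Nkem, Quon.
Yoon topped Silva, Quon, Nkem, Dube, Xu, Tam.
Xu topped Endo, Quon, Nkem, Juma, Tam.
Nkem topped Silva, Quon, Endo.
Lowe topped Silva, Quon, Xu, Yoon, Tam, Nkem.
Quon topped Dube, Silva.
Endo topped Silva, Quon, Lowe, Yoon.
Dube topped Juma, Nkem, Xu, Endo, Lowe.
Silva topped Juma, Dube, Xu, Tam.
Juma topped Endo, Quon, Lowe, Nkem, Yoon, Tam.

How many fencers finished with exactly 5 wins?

2

Win totals: Endo 4, Xu 5, Lowe 6, Silva 4, Dube 5, Yoon 6, Juma 6, Nkem 3, Tam 4, Quon 2.
Exactly 5: Xu, Dube — 2 fencers.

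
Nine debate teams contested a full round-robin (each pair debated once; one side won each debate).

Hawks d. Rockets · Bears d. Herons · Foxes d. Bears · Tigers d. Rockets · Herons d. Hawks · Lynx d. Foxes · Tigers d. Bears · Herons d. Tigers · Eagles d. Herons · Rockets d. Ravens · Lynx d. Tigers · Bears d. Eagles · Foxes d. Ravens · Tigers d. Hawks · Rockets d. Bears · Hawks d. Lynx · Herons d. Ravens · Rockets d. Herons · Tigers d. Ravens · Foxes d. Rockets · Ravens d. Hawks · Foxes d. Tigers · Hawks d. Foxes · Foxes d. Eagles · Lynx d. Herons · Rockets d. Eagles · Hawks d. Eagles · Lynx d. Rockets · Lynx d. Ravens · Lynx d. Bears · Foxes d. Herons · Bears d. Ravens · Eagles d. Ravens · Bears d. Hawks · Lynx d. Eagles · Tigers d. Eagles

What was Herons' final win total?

Herons' results: beat Tigers, Hawks, Ravens; lost to Bears, Rockets, Lynx, Foxes, Eagles.
That is 3 wins.

3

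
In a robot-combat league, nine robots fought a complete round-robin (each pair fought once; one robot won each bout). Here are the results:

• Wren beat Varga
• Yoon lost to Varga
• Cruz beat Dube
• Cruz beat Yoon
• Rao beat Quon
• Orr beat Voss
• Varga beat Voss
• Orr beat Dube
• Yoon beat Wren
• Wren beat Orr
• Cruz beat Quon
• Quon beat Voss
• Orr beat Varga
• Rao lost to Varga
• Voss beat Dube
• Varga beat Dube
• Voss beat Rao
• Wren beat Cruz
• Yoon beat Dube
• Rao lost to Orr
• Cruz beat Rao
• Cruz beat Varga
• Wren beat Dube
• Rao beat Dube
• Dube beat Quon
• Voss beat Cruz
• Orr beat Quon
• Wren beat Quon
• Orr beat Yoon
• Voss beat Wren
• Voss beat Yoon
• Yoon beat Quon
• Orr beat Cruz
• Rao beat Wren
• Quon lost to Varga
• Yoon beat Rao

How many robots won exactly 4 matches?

1

Win totals: Quon 1, Cruz 5, Yoon 4, Wren 5, Varga 5, Voss 5, Dube 1, Orr 7, Rao 3.
Exactly 4: Yoon — 1 robot.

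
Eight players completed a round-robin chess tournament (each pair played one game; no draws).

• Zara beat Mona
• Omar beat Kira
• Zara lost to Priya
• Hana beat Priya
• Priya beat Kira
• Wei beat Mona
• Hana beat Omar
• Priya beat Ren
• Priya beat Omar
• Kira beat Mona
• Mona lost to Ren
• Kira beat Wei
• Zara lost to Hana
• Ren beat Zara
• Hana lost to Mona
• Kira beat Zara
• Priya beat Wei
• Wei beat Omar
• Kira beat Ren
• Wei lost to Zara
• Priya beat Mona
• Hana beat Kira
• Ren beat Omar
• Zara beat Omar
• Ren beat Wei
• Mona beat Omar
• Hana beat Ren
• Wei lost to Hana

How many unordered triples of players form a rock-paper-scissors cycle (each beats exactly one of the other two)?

9

Win totals: Wei 2, Zara 3, Hana 6, Ren 4, Kira 4, Mona 2, Priya 6, Omar 1.
A player with w wins dominates both others in C(w,2) triples; summing gives 1 + 3 + 15 + 6 + 6 + 1 + 15 + 0 = 47 transitive triples.
Total triples C(8,3) = 56, so cyclic triples = 56 − 47 = 9.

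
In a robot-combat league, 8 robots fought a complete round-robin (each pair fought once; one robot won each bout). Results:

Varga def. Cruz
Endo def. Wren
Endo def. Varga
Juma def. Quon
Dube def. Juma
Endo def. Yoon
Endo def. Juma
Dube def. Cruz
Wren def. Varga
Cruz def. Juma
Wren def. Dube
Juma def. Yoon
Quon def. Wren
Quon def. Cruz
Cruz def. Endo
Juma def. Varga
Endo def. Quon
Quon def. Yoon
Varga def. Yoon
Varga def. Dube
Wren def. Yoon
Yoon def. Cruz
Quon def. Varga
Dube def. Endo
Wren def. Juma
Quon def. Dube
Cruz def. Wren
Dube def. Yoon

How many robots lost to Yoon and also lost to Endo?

Yoon beat: Cruz.
Endo beat: Varga, Wren, Juma, Quon, Yoon.
No one was beaten by both.

0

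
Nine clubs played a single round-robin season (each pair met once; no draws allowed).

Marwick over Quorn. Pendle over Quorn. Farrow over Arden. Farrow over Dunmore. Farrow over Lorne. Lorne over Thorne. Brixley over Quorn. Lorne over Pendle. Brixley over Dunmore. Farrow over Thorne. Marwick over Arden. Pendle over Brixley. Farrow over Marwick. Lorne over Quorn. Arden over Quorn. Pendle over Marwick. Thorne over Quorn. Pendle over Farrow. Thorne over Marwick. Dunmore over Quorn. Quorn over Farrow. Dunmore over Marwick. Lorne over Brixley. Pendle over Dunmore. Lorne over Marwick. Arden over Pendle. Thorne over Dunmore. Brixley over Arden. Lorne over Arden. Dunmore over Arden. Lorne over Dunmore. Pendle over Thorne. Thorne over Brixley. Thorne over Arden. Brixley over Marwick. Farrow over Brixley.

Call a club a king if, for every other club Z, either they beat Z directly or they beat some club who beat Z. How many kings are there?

Thorne cannot reach Lorne in two steps.
Pendle reaches everyone (king).
Quorn cannot reach Pendle in two steps.
Marwick cannot reach Thorne, Lorne, Brixley, Dunmore in two steps.
Arden cannot reach Lorne in two steps.
Farrow reaches everyone (king).
Lorne reaches everyone (king).
Brixley cannot reach Thorne, Lorne in two steps.
Dunmore cannot reach Thorne, Lorne, Brixley in two steps.
Kings: Pendle, Farrow, Lorne — 3.

3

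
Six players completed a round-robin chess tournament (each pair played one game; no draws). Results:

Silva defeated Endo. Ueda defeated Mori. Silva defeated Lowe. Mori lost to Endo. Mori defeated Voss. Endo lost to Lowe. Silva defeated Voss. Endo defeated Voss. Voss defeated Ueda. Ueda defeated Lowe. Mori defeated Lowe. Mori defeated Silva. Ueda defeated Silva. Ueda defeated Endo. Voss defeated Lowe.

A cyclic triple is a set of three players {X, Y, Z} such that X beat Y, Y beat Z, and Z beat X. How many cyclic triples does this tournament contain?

Win totals: Lowe 1, Voss 2, Mori 3, Silva 3, Ueda 4, Endo 2.
A player with w wins dominates both others in C(w,2) triples; summing gives 0 + 1 + 3 + 3 + 6 + 1 = 14 transitive triples.
Total triples C(6,3) = 20, so cyclic triples = 20 − 14 = 6.

6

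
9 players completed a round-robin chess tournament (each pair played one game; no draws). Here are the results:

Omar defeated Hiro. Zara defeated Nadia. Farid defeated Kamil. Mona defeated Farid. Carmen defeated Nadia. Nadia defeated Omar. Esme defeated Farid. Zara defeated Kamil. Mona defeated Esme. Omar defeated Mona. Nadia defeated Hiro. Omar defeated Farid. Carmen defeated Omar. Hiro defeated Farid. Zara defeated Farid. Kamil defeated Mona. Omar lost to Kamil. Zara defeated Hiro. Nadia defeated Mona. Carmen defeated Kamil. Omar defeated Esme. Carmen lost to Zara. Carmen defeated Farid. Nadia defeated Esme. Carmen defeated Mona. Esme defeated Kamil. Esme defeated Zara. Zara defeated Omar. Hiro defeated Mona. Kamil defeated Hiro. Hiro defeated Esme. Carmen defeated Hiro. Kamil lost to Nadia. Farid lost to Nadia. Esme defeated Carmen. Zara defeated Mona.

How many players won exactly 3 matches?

Win totals: Zara 7, Hiro 3, Farid 1, Carmen 6, Nadia 6, Kamil 3, Mona 2, Omar 4, Esme 4.
Exactly 3: Hiro, Kamil — 2 players.

2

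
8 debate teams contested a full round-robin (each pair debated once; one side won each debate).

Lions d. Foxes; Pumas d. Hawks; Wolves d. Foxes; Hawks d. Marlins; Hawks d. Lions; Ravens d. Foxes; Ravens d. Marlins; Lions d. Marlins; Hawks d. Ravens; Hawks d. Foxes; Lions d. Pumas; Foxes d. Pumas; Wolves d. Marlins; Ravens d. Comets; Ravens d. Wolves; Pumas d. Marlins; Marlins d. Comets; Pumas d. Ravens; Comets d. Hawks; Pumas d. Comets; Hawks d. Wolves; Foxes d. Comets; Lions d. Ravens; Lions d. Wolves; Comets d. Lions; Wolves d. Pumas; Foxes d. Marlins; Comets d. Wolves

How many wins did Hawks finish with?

Hawks' results: beat Foxes, Marlins, Wolves, Ravens, Lions; lost to Comets, Pumas.
That is 5 wins.

5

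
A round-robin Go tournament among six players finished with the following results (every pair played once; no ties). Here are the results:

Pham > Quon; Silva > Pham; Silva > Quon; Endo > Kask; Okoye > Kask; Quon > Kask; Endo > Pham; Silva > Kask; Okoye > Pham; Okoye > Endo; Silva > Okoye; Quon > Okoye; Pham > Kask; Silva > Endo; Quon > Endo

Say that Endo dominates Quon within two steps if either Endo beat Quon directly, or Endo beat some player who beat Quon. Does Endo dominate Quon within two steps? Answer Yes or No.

Endo did not beat Quon directly.
Endo beat Kask, Pham. Of those, Pham beat Quon.

Yes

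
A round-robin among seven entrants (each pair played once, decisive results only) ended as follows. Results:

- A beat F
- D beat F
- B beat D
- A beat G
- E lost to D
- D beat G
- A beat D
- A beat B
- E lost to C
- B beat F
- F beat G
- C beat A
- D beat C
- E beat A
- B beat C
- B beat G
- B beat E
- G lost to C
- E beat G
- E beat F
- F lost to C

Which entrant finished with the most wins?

Win totals: A 4, B 5, C 4, D 4, E 3, F 1, G 0.
B leads with 5 wins (next highest: 4).

B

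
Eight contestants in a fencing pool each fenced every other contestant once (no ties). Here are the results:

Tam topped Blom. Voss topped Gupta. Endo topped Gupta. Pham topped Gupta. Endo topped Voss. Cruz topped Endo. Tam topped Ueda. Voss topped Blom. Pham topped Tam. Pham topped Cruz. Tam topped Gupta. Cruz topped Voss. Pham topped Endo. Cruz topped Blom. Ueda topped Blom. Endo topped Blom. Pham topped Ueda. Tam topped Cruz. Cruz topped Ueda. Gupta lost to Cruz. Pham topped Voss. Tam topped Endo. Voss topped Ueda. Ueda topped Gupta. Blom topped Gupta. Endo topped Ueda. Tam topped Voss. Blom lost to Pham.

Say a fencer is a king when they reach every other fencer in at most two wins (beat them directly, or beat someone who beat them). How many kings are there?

1

Gupta cannot reach Blom, Endo, Tam, Ueda, Voss, Cruz, Pham in two steps.
Blom cannot reach Endo, Tam, Ueda, Voss, Cruz, Pham in two steps.
Endo cannot reach Tam, Cruz, Pham in two steps.
Tam cannot reach Pham in two steps.
Ueda cannot reach Endo, Tam, Voss, Cruz, Pham in two steps.
Voss cannot reach Endo, Tam, Cruz, Pham in two steps.
Cruz cannot reach Tam, Pham in two steps.
Pham reaches everyone (king).
Kings: Pham — 1.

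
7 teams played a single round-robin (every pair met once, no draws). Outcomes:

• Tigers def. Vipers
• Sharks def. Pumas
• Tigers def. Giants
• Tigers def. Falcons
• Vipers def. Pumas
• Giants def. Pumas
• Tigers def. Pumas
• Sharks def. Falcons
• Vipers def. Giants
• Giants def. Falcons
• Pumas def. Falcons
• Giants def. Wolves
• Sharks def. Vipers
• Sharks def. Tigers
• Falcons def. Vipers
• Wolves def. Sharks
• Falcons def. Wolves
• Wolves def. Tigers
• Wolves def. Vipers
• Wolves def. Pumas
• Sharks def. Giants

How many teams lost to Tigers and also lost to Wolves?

Tigers beat: Giants, Vipers, Pumas, Falcons.
Wolves beat: Vipers, Sharks, Pumas, Tigers.
Both beat: Vipers, Pumas — 2.

2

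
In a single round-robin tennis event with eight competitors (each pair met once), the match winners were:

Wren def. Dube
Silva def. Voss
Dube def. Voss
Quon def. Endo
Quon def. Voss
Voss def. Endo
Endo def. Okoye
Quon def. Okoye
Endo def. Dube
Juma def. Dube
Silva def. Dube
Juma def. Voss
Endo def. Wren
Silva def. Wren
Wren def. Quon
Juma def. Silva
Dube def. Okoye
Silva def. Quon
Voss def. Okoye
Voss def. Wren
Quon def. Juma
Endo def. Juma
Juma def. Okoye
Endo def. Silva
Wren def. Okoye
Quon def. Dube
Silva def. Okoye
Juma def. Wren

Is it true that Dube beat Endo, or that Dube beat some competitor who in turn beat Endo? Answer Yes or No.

Dube did not beat Endo directly.
Dube beat Okoye, Voss. Of those, Voss beat Endo.

Yes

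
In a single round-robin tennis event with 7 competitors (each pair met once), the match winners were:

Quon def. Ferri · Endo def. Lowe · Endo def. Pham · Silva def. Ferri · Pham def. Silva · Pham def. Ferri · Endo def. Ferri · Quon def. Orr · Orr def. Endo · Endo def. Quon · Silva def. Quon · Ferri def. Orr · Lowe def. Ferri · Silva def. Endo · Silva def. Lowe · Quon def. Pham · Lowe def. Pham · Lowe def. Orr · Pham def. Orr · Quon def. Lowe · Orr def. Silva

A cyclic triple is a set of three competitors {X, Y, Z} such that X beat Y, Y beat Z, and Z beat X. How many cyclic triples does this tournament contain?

10

Win totals: Endo 4, Orr 2, Lowe 3, Ferri 1, Pham 3, Silva 4, Quon 4.
A competitor with w wins dominates both others in C(w,2) triples; summing gives 6 + 1 + 3 + 0 + 3 + 6 + 6 = 25 transitive triples.
Total triples C(7,3) = 35, so cyclic triples = 35 − 25 = 10.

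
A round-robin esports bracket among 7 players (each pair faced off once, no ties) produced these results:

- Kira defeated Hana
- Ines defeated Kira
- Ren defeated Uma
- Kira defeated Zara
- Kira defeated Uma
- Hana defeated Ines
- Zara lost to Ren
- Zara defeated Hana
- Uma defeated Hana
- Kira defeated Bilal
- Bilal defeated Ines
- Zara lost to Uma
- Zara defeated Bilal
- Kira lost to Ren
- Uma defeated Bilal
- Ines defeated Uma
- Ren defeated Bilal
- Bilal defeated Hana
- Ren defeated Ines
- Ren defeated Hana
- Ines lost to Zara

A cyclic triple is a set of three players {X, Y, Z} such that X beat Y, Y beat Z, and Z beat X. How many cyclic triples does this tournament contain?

6

Win totals: Ines 2, Ren 6, Hana 1, Uma 3, Bilal 2, Kira 4, Zara 3.
A player with w wins dominates both others in C(w,2) triples; summing gives 1 + 15 + 0 + 3 + 1 + 6 + 3 = 29 transitive triples.
Total triples C(7,3) = 35, so cyclic triples = 35 − 29 = 6.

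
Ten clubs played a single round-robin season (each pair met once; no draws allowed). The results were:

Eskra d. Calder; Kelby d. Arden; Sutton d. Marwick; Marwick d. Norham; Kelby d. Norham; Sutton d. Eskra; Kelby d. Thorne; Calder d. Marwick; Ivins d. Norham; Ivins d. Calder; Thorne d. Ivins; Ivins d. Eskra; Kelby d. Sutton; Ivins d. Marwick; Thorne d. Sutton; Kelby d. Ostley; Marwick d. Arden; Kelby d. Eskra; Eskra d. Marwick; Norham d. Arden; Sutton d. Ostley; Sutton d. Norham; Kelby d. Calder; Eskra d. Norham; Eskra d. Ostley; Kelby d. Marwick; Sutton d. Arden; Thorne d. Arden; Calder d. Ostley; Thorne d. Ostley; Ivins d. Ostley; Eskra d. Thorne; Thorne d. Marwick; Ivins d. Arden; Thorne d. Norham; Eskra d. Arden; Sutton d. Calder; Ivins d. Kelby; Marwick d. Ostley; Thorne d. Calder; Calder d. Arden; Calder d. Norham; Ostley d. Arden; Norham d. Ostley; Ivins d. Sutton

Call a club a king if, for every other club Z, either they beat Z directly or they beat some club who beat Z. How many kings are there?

Eskra cannot reach Kelby in two steps.
Norham cannot reach Eskra, Ivins, Sutton, Thorne, Kelby, Calder, Marwick in two steps.
Ostley cannot reach Eskra, Norham, Ivins, Sutton, Thorne, Kelby, Calder, Marwick in two steps.
Ivins reaches everyone (king).
Sutton cannot reach Ivins, Kelby in two steps.
Thorne reaches everyone (king).
Kelby reaches everyone (king).
Calder cannot reach Eskra, Ivins, Sutton, Thorne, Kelby in two steps.
Arden cannot reach Eskra, Norham, Ostley, Ivins, Sutton, Thorne, Kelby, Calder, Marwick in two steps.
Marwick cannot reach Eskra, Ivins, Sutton, Thorne, Kelby, Calder in two steps.
Kings: Ivins, Thorne, Kelby — 3.

3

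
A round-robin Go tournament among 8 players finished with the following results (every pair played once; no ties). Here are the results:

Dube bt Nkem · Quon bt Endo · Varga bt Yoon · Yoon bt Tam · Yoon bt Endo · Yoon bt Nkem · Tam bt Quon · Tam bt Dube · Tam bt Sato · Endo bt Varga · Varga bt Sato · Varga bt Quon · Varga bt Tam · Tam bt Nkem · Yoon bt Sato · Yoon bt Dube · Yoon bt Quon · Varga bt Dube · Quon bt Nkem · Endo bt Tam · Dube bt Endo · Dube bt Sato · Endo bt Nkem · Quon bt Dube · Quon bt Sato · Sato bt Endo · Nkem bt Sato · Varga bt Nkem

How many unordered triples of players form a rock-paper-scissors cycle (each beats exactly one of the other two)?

8

Win totals: Nkem 1, Quon 4, Endo 3, Tam 4, Sato 1, Dube 3, Yoon 6, Varga 6.
A player with w wins dominates both others in C(w,2) triples; summing gives 0 + 6 + 3 + 6 + 0 + 3 + 15 + 15 = 48 transitive triples.
Total triples C(8,3) = 56, so cyclic triples = 56 − 48 = 8.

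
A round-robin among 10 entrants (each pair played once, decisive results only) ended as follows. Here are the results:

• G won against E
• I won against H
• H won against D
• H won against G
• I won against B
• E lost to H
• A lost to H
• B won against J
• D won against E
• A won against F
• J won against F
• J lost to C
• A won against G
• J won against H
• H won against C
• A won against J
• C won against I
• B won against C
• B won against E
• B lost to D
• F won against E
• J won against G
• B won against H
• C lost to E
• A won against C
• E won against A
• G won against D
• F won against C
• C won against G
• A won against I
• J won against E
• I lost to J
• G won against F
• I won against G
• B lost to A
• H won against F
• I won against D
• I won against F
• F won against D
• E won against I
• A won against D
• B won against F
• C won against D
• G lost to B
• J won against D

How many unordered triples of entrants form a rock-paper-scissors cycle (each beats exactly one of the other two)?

Win totals: A 7, B 6, C 4, D 2, E 3, F 3, G 3, H 6, I 5, J 6.
An entrant with w wins dominates both others in C(w,2) triples; summing gives 21 + 15 + 6 + 1 + 3 + 3 + 3 + 15 + 10 + 15 = 92 transitive triples.
Total triples C(10,3) = 120, so cyclic triples = 120 − 92 = 28.

28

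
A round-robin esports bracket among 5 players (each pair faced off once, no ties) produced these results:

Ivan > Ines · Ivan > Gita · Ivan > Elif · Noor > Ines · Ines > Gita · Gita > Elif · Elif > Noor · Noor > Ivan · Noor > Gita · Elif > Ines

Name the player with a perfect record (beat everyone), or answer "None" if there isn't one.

Highest win total is Noor with 3 (out of 4 possible).
Noor lost to Elif, so no player went undefeated.

None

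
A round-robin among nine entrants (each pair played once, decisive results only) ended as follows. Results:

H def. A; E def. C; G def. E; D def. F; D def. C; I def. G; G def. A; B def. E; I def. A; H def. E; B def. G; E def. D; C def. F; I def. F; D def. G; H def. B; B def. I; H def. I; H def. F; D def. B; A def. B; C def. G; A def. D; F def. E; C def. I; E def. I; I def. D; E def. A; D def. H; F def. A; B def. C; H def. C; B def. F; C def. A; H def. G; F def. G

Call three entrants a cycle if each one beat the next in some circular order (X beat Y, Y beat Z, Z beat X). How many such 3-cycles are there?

Win totals: A 2, B 5, C 4, D 5, E 4, F 3, G 2, H 7, I 4.
An entrant with w wins dominates both others in C(w,2) triples; summing gives 1 + 10 + 6 + 10 + 6 + 3 + 1 + 21 + 6 = 64 transitive triples.
Total triples C(9,3) = 84, so cyclic triples = 84 − 64 = 20.

20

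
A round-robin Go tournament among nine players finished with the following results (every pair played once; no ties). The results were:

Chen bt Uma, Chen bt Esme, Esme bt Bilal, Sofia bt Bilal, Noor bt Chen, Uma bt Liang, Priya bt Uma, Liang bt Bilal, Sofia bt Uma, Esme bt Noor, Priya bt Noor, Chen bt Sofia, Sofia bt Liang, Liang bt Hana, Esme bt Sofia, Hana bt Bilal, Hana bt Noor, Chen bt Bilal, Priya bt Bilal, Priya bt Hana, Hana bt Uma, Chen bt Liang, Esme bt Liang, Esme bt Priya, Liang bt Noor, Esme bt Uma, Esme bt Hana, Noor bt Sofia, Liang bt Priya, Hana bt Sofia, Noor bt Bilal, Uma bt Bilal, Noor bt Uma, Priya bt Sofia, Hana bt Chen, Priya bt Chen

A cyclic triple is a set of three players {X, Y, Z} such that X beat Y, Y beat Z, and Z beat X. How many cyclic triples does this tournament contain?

Win totals: Bilal 0, Sofia 3, Uma 2, Noor 4, Hana 5, Chen 5, Esme 7, Liang 4, Priya 6.
A player with w wins dominates both others in C(w,2) triples; summing gives 0 + 3 + 1 + 6 + 10 + 10 + 21 + 6 + 15 = 72 transitive triples.
Total triples C(9,3) = 84, so cyclic triples = 84 − 72 = 12.

12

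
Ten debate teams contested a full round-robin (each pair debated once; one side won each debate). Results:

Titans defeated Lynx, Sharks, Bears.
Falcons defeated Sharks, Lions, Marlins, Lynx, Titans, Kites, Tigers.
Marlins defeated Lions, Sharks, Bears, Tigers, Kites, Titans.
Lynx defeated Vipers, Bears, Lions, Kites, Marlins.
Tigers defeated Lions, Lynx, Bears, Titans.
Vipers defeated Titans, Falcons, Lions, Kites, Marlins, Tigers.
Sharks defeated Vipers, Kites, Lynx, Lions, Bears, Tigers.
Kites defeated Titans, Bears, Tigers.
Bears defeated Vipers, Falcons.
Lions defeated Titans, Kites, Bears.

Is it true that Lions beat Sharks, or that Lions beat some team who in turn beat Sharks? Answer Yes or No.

Lions did not beat Sharks directly.
Lions beat Bears, Kites, Titans. Of those, Titans beat Sharks.

Yes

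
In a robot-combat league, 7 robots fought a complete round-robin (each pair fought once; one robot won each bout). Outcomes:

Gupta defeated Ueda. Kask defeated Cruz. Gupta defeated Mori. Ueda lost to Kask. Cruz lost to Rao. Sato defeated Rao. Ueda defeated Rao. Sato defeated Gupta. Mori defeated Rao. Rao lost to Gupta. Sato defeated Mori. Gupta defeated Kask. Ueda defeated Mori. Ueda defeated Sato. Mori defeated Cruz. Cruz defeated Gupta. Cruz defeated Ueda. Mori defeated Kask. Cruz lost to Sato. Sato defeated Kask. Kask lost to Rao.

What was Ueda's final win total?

Ueda's results: beat Rao, Sato, Mori; lost to Cruz, Gupta, Kask.
That is 3 wins.

3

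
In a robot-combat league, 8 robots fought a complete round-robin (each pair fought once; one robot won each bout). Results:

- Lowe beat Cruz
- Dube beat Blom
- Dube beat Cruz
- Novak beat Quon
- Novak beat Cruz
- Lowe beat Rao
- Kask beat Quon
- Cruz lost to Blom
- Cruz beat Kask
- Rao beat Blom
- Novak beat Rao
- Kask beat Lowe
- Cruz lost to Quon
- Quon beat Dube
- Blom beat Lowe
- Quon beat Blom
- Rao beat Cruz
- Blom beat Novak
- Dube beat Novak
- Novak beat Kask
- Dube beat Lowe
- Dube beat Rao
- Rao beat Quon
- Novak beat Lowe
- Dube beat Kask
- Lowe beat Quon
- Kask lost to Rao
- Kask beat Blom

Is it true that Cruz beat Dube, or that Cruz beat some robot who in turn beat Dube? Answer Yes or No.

Cruz did not beat Dube directly.
Cruz beat Kask, but each of them lost to Dube. No two-step path.

No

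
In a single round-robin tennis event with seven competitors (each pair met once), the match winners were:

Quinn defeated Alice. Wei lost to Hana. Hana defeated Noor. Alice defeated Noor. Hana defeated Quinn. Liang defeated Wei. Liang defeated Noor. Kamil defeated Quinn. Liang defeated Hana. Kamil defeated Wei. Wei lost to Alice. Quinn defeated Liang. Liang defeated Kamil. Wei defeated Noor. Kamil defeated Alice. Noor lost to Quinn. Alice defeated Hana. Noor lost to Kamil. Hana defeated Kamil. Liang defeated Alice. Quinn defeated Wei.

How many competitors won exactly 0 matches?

1

Win totals: Liang 5, Alice 3, Hana 4, Kamil 4, Quinn 4, Wei 1, Noor 0.
Exactly 0: Noor — 1 competitor.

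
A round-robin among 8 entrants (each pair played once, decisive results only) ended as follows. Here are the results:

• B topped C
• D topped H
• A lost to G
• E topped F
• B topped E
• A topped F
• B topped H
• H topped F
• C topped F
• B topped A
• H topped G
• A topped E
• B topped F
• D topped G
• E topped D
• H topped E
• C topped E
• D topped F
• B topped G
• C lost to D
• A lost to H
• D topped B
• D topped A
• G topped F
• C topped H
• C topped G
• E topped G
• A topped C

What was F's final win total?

F's results: beat no one; lost to A, B, C, D, E, G, H.
That is 0 wins.

0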